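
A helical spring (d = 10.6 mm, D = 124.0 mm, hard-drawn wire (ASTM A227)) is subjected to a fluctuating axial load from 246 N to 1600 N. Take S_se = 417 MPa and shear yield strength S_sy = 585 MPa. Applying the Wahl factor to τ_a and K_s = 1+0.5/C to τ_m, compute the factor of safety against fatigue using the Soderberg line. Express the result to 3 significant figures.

C = D/d = 124.0/10.6 = 11.6981; K_W = (4C−1)/(4C−4)+0.615/C = 1.1227; K_s = 1+0.5/C = 1.0427
F_a = (F_max−F_min)/2 = 677 N; F_m = (F_max+F_min)/2 = 923 N
τ_a = K_W·8F_aD/(πd³) = 1.1227 × 179.49 = 201.51 MPa
τ_m = K_s·8F_mD/(πd³) = 1.0427 × 244.71 = 255.17 MPa
Soderberg: 1/n_f = τ_a/S_se + τ_m/S_sy = 201.51/417 + 255.17/585 = 0.48323 + 0.43618 = 0.91941
n_f = 1/0.91941 = 1.088

1.09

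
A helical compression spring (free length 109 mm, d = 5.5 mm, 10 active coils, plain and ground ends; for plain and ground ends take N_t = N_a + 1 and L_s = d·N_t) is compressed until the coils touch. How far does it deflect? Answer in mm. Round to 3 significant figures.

N_t = 11; L_s = 5.5·11 = 60.5 mm
δ_solid = L₀ − L_s = 109 − 60.5 = 48.5 mm

48.5 mm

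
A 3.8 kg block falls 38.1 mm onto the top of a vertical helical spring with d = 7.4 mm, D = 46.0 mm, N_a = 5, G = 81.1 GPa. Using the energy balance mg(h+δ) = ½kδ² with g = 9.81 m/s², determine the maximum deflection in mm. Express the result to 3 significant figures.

7.37 mm

k = Gd⁴/(8D³N_a) = (81.1×10³)(7.4⁴)/(8·46.0³·5) = 62.462 N/mm
W = mg = 3.8 × 9.81 = 37.278 N
½kδ² − Wδ − Wh = 0 → δ = (W + √(W² + 2kWh))/k
δ = (37.278 + √(1389.6 + 177428))/62.462 = (37.278 + 422.87)/62.462 = 7.3668 mm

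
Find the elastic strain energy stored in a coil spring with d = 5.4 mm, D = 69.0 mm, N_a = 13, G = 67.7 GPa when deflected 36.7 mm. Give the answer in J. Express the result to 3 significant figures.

k = Gd⁴/(8D³N_a) = (67.7×10³)(5.4⁴)/(8·69.0³·13) = 1.6849 N/mm
U = ½kδ² = 0.5 × 1.6849 × 36.7² = 1134.7 N·mm = 1.1347 J

1.13 J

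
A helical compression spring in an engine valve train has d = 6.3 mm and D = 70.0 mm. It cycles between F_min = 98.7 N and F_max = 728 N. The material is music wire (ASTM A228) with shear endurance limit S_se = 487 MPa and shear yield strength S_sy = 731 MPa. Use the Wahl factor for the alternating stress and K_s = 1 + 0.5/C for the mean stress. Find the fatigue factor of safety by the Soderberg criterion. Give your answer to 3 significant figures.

1.06

C = D/d = 70.0/6.3 = 11.1111; K_W = (4C−1)/(4C−4)+0.615/C = 1.1295; K_s = 1+0.5/C = 1.0450
F_a = (F_max−F_min)/2 = 314.65 N; F_m = (F_max+F_min)/2 = 413.35 N
τ_a = K_W·8F_aD/(πd³) = 1.1295 × 224.31 = 253.36 MPa
τ_m = K_s·8F_mD/(πd³) = 1.0450 × 294.67 = 307.93 MPa
Soderberg: 1/n_f = τ_a/S_se + τ_m/S_sy = 253.36/487 + 307.93/731 = 0.52025 + 0.42124 = 0.94149
n_f = 1/0.94149 = 1.062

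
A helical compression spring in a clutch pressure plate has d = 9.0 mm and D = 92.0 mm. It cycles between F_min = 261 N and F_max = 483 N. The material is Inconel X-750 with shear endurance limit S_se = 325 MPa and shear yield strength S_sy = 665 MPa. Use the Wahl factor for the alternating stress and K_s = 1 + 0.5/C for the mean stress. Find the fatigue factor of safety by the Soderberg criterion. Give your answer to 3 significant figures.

3.19

C = D/d = 92.0/9.0 = 10.2222; K_W = (4C−1)/(4C−4)+0.615/C = 1.1415; K_s = 1+0.5/C = 1.0489
F_a = (F_max−F_min)/2 = 111 N; F_m = (F_max+F_min)/2 = 372 N
τ_a = K_W·8F_aD/(πd³) = 1.1415 × 35.672 = 40.719 MPa
τ_m = K_s·8F_mD/(πd³) = 1.0489 × 119.55 = 125.4 MPa
Soderberg: 1/n_f = τ_a/S_se + τ_m/S_sy = 40.719/325 + 125.4/665 = 0.12529 + 0.18857 = 0.31385
n_f = 1/0.31385 = 3.186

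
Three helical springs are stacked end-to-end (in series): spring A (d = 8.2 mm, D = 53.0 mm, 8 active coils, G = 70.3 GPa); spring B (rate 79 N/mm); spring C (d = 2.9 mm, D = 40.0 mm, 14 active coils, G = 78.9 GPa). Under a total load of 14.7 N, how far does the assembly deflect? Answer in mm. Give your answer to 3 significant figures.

k_A = Gd⁴/(8D³N_a) = (70.3×10³)(8.2⁴)/(8·53.0³·8) = 33.358 N/mm
k_C = Gd⁴/(8D³N_a) = (78.9×10³)(2.9⁴)/(8·40.0³·14) = 0.77852 N/mm
Series: 1/k_eq = 1/33.358 + 1/79 + 1/0.77852 = 1.3271; k_eq = 0.75351 N/mm
δ = F/k_eq = 14.7/0.75351 = 19.509 mm

19.5 mm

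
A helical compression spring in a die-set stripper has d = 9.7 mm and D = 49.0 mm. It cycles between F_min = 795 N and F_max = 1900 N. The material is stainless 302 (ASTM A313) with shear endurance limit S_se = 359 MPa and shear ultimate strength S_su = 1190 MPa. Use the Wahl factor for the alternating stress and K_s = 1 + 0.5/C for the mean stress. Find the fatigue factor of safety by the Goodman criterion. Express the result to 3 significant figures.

2.25

C = D/d = 49.0/9.7 = 5.0515; K_W = (4C−1)/(4C−4)+0.615/C = 1.3069; K_s = 1+0.5/C = 1.0990
F_a = (F_max−F_min)/2 = 552.5 N; F_m = (F_max+F_min)/2 = 1347.5 N
τ_a = K_W·8F_aD/(πd³) = 1.3069 × 75.536 = 98.715 MPa
τ_m = K_s·8F_mD/(πd³) = 1.0990 × 184.23 = 202.46 MPa
Goodman: 1/n_f = τ_a/S_se + τ_m/S_su = 98.715/359 + 202.46/1190 = 0.27497 + 0.17013 = 0.44511
n_f = 1/0.44511 = 2.247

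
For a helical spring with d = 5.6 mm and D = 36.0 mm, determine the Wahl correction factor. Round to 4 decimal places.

1.2338

C = D/d = 36.0/5.6 = 6.4286
K_W = (4C−1)/(4C−4) + 0.615/C = 24.714/21.714 + 0.0957 = 1.2338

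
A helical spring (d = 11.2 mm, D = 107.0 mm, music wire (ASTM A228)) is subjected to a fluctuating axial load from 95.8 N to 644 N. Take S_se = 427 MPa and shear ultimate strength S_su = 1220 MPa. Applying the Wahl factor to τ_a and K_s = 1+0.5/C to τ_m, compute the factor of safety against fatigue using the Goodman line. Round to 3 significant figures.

4.87

C = D/d = 107.0/11.2 = 9.5536; K_W = (4C−1)/(4C−4)+0.615/C = 1.1521; K_s = 1+0.5/C = 1.0523
F_a = (F_max−F_min)/2 = 274.1 N; F_m = (F_max+F_min)/2 = 369.9 N
τ_a = K_W·8F_aD/(πd³) = 1.1521 × 53.159 = 61.242 MPa
τ_m = K_s·8F_mD/(πd³) = 1.0523 × 71.739 = 75.493 MPa
Goodman: 1/n_f = τ_a/S_se + τ_m/S_su = 61.242/427 + 75.493/1220 = 0.14342 + 0.06188 = 0.2053
n_f = 1/0.2053 = 4.871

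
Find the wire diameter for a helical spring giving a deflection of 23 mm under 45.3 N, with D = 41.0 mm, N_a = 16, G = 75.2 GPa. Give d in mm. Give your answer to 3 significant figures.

3.90 mm

Required rate k = F/δ = 45.3/23 = 1.9696 N/mm
d = (8D³N_a·k / G)^(1/4) = (8·41.0³·16·1.9696 / (75.2×10³))^0.25
  = (231.05)^0.25 = 3.8988 mm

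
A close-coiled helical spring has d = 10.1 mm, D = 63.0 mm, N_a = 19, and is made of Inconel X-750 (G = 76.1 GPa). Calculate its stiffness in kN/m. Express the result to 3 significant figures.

k = Gd⁴/(8D³N_a) = (76.1×10³ × 10.1⁴) / (8 × 63.0³ × 19)
  = 7.919e+08 / 3.80071e+07 = 20.836 N/mm

20.8 kN/m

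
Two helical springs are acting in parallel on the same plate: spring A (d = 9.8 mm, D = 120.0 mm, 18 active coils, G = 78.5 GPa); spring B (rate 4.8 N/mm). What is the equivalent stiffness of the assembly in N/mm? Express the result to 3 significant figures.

k_A = Gd⁴/(8D³N_a) = (78.5×10³)(9.8⁴)/(8·120.0³·18) = 2.9098 N/mm
Parallel: k_eq = 2.9098 + 4.8 = 7.7098 N/mm

7.71 N/mm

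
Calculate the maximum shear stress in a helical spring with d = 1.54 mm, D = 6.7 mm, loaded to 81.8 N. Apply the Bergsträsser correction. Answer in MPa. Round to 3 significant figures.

515 MPa

Spring index C = D/d = 6.7/1.54 = 4.3506
K_B = (4C+2)/(4C−3) = 19.403/14.403 = 1.3472
τ₀ = 8FD/(πd³) = 8·81.8·6.7/(π·1.54³) = 4384.48/11.474 = 382.13 MPa
τ_max = K·τ₀ = 1.3472 × 382.13 = 514.78 MPa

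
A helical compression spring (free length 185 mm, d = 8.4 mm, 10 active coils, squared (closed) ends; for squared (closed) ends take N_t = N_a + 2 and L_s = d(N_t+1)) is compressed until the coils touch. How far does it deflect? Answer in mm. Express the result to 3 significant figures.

75.8 mm

N_t = 12; L_s = 8.4·13 = 109.2 mm
δ_solid = L₀ − L_s = 185 − 109.2 = 75.8 mm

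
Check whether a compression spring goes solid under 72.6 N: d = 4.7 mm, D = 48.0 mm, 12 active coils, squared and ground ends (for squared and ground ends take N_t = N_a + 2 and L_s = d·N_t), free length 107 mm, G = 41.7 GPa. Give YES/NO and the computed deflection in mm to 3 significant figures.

NO, δ = 37.9 mm

k = Gd⁴/(8D³N_a) = (41.7×10³)(4.7⁴)/(8·48.0³·12) = 1.9166 N/mm
N_t = 14; L_s = 4.7·14 = 65.8 mm; δ_solid = L₀ − L_s = 107 − 65.8 = 41.2 mm
δ = F/k = 72.6/1.9166 = 37.879 mm
δ < δ_solid → spring does not go solid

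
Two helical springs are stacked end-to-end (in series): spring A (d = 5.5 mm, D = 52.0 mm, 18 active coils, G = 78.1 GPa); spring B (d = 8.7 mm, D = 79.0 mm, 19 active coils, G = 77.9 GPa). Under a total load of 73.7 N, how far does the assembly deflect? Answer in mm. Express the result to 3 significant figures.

33.3 mm

k_A = Gd⁴/(8D³N_a) = (78.1×10³)(5.5⁴)/(8·52.0³·18) = 3.5296 N/mm
k_B = Gd⁴/(8D³N_a) = (77.9×10³)(8.7⁴)/(8·79.0³·19) = 5.9551 N/mm
Series: 1/k_eq = 1/3.5296 + 1/5.9551 = 0.45124; k_eq = 2.2161 N/mm
δ = F/k_eq = 73.7/2.2161 = 33.256 mm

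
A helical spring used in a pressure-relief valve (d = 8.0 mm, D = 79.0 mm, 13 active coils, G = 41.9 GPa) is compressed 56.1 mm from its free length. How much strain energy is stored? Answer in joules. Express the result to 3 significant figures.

5.27 J

k = Gd⁴/(8D³N_a) = (41.9×10³)(8.0⁴)/(8·79.0³·13) = 3.347 N/mm
U = ½kδ² = 0.5 × 3.347 × 56.1² = 5266.9 N·mm = 5.2669 J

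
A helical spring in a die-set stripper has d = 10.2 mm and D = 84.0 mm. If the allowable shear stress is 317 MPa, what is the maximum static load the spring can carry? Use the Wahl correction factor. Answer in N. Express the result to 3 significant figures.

C = D/d = 84.0/10.2 = 8.2353
K_W = (4C−1)/(4C−4) + 0.615/C = 31.941/28.941 + 0.0747 = 1.1783
τ_max = K·8FD/(πd³) → F_max = τ_allow·πd³/(8DK)
F_max = 317·π·10.2³/(8·84.0·1.1783) = 1.0568e+06/791.84 = 1334.7 N

1330 N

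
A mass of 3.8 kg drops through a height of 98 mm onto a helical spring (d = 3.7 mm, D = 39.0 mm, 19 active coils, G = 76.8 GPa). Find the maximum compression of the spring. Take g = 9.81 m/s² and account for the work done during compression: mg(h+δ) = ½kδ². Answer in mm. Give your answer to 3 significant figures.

94.9 mm

k = Gd⁴/(8D³N_a) = (76.8×10³)(3.7⁴)/(8·39.0³·19) = 1.5964 N/mm
W = mg = 3.8 × 9.81 = 37.278 N
½kδ² − Wδ − Wh = 0 → δ = (W + √(W² + 2kWh))/k
δ = (37.278 + √(1389.6 + 11663.8))/1.5964 = (37.278 + 114.25)/1.5964 = 94.922 mm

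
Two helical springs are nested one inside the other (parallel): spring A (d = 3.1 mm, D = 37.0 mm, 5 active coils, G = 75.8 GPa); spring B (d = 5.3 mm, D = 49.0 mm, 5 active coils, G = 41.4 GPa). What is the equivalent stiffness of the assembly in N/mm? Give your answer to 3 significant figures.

10.4 N/mm

k_A = Gd⁴/(8D³N_a) = (75.8×10³)(3.1⁴)/(8·37.0³·5) = 3.455 N/mm
k_B = Gd⁴/(8D³N_a) = (41.4×10³)(5.3⁴)/(8·49.0³·5) = 6.9415 N/mm
Parallel: k_eq = 3.455 + 6.9415 = 10.397 N/mm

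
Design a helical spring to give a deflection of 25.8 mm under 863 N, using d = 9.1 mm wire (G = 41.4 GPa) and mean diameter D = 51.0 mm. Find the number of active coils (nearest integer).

8

Required rate k = F/δ = 863/25.8 = 33.45 N/mm
N_a = Gd⁴/(8D³k) = (41.4×10³ × 9.1⁴)/(8 × 51.0³ × 33.45)
    = 2.839e+08 / 3.5497e+07 = 7.998 → 8 coils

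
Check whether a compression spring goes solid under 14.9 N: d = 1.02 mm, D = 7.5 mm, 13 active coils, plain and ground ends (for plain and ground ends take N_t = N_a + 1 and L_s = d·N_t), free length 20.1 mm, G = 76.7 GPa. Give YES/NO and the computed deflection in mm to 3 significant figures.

YES, δ = 7.87 mm

k = Gd⁴/(8D³N_a) = (76.7×10³)(1.02⁴)/(8·7.5³·13) = 1.8923 N/mm
N_t = 14; L_s = 1.02·14 = 14.28 mm; δ_solid = L₀ − L_s = 20.1 − 14.28 = 5.82 mm
δ = F/k = 14.9/1.8923 = 7.8742 mm
δ ≥ δ_solid → spring goes solid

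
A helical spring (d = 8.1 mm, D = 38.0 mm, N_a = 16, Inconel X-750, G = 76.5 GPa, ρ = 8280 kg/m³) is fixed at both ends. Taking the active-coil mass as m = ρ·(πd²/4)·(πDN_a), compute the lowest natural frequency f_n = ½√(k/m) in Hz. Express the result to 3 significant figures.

120 Hz

k = Gd⁴/(8D³N_a) = (76.5×10³)(8.1⁴)/(8·38.0³·16) = 46.886 N/mm = 46886 N/m
Wire length L = πDN_a = π·38.0·16 = 1910.1 mm
m = ρ·(πd²/4)·L = 8280 × 51.53×10⁻⁶ m² × 1.9101 m = 0.81497 kg
f_n = ½√(k/m) = 0.5·√(46886/0.81497) = 0.5·√(57530) = 119.93 Hz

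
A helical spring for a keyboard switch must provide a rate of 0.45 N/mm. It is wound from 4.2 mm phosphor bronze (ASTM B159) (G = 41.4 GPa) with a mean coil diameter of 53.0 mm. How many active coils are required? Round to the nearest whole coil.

24

N_a = Gd⁴/(8D³k) = (41.4×10³ × 4.2⁴)/(8 × 53.0³ × 0.45)
    = 1.28824e+07 / 535957 = 24.04 → 24 coils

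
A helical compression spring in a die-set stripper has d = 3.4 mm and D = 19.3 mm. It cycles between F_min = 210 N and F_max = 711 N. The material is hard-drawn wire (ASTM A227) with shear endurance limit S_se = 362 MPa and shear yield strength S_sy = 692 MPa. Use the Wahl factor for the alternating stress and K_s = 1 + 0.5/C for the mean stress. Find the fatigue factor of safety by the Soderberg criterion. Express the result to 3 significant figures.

C = D/d = 19.3/3.4 = 5.6765; K_W = (4C−1)/(4C−4)+0.615/C = 1.2687; K_s = 1+0.5/C = 1.0881
F_a = (F_max−F_min)/2 = 250.5 N; F_m = (F_max+F_min)/2 = 460.5 N
τ_a = K_W·8F_aD/(πd³) = 1.2687 × 313.23 = 397.41 MPa
τ_m = K_s·8F_mD/(πd³) = 1.0881 × 575.82 = 626.55 MPa
Soderberg: 1/n_f = τ_a/S_se + τ_m/S_sy = 397.41/362 + 626.55/692 = 1.09781 + 0.90541 = 2.0032
n_f = 1/2.0032 = 0.4992

0.499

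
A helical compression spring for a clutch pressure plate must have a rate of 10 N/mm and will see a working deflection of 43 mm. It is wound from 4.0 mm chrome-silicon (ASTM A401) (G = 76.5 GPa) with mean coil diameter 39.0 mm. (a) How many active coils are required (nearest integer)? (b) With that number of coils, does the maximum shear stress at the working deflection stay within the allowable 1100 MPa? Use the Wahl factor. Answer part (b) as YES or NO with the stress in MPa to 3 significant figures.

(a) 4 coils; (b) YES, τ_max = 791 MPa

N_a = Gd⁴/(8D³k) = (76.5×10³)(4.0⁴)/(8·39.0³·10) = 4.127 → N_a = 4
Actual rate k = Gd⁴/(8D³·4) = 10.317 N/mm
Working load F = kδ = 10.317·43 = 443.64 N
C = 39.0/4.0 = 9.7500; K_W = (4C−1)/(4C−4)+0.615/C = 1.1488
τ_max = K_W·8FD/(πd³) = 1.1488·688.42 = 790.85 MPa
τ_max ≤ 1100 MPa → acceptable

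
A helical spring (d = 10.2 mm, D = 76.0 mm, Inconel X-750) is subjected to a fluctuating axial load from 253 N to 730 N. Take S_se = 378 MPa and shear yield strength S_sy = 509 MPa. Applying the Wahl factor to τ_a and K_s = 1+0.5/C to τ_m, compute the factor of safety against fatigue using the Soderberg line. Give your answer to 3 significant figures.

3.07

C = D/d = 76.0/10.2 = 7.4510; K_W = (4C−1)/(4C−4)+0.615/C = 1.1988; K_s = 1+0.5/C = 1.0671
F_a = (F_max−F_min)/2 = 238.5 N; F_m = (F_max+F_min)/2 = 491.5 N
τ_a = K_W·8F_aD/(πd³) = 1.1988 × 43.495 = 52.142 MPa
τ_m = K_s·8F_mD/(πd³) = 1.0671 × 89.635 = 95.65 MPa
Soderberg: 1/n_f = τ_a/S_se + τ_m/S_sy = 52.142/378 + 95.65/509 = 0.13794 + 0.18792 = 0.32586
n_f = 1/0.32586 = 3.069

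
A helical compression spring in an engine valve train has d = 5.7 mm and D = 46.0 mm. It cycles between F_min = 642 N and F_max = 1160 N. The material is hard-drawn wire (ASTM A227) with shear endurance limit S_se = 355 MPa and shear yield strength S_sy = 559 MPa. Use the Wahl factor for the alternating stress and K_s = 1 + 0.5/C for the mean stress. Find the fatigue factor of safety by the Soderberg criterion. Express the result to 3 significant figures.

0.614

C = D/d = 46.0/5.7 = 8.0702; K_W = (4C−1)/(4C−4)+0.615/C = 1.1823; K_s = 1+0.5/C = 1.0620
F_a = (F_max−F_min)/2 = 259 N; F_m = (F_max+F_min)/2 = 901 N
τ_a = K_W·8F_aD/(πd³) = 1.1823 × 163.82 = 193.68 MPa
τ_m = K_s·8F_mD/(πd³) = 1.0620 × 569.9 = 605.21 MPa
Soderberg: 1/n_f = τ_a/S_se + τ_m/S_sy = 193.68/355 + 605.21/559 = 0.54559 + 1.08266 = 1.6283
n_f = 1/1.6283 = 0.6142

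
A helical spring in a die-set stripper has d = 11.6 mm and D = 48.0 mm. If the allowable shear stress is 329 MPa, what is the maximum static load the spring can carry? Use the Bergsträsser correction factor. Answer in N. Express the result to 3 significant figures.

C = D/d = 48.0/11.6 = 4.1379
K_B = (4C+2)/(4C−3) = 18.552/13.552 = 1.3690
τ_max = K·8FD/(πd³) → F_max = τ_allow·πd³/(8DK)
F_max = 329·π·11.6³/(8·48.0·1.3690) = 1.6133e+06/525.68 = 3069 N

3070 N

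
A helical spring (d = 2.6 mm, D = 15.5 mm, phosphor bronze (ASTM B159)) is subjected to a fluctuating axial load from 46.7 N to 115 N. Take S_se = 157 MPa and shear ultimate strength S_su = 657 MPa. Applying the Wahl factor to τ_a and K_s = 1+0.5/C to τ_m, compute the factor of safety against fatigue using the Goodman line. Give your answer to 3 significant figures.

C = D/d = 15.5/2.6 = 5.9615; K_W = (4C−1)/(4C−4)+0.615/C = 1.2543; K_s = 1+0.5/C = 1.0839
F_a = (F_max−F_min)/2 = 34.15 N; F_m = (F_max+F_min)/2 = 80.85 N
τ_a = K_W·8F_aD/(πd³) = 1.2543 × 76.691 = 96.195 MPa
τ_m = K_s·8F_mD/(πd³) = 1.0839 × 181.56 = 196.79 MPa
Goodman: 1/n_f = τ_a/S_se + τ_m/S_su = 96.195/157 + 196.79/657 = 0.61271 + 0.29953 = 0.91224
n_f = 1/0.91224 = 1.096

1.10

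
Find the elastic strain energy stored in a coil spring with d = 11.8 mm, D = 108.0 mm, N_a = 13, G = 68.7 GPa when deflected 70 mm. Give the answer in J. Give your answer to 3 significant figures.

24.9 J

k = Gd⁴/(8D³N_a) = (68.7×10³)(11.8⁴)/(8·108.0³·13) = 10.167 N/mm
U = ½kδ² = 0.5 × 10.167 × 70² = 24908 N·mm = 24.908 J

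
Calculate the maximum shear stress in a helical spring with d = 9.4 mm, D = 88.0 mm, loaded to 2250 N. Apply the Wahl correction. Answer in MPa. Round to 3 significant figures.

701 MPa

Spring index C = D/d = 88.0/9.4 = 9.3617
K_W = (4C−1)/(4C−4) + 0.615/C = 36.447/33.447 + 0.0657 = 1.1554
τ₀ = 8FD/(πd³) = 8·2250·88.0/(π·9.4³) = 1.584e+06/2609.4 = 607.05 MPa
τ_max = K·τ₀ = 1.1554 × 607.05 = 701.37 MPa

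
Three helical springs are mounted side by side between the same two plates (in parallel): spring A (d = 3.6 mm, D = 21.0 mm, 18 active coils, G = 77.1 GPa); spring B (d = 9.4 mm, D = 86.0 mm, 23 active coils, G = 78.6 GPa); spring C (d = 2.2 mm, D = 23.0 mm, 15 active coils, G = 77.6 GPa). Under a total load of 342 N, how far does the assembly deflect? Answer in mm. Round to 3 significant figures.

k_A = Gd⁴/(8D³N_a) = (77.1×10³)(3.6⁴)/(8·21.0³·18) = 9.7106 N/mm
k_B = Gd⁴/(8D³N_a) = (78.6×10³)(9.4⁴)/(8·86.0³·23) = 5.2435 N/mm
k_C = Gd⁴/(8D³N_a) = (77.6×10³)(2.2⁴)/(8·23.0³·15) = 1.2451 N/mm
Parallel: k_eq = 9.7106 + 5.2435 + 1.2451 = 16.199 N/mm
δ = F/k_eq = 342/16.199 = 21.112 mm

21.1 mm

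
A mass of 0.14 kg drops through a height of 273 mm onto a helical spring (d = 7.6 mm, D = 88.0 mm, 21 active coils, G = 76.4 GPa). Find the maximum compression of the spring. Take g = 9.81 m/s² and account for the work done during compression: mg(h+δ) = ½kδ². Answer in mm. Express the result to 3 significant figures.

k = Gd⁴/(8D³N_a) = (76.4×10³)(7.6⁴)/(8·88.0³·21) = 2.2263 N/mm
W = mg = 0.14 × 9.81 = 1.3734 N
½kδ² − Wδ − Wh = 0 → δ = (W + √(W² + 2kWh))/k
δ = (1.3734 + √(1.8862 + 1669.48))/2.2263 = (1.3734 + 40.882)/2.2263 = 18.98 mm

19.0 mm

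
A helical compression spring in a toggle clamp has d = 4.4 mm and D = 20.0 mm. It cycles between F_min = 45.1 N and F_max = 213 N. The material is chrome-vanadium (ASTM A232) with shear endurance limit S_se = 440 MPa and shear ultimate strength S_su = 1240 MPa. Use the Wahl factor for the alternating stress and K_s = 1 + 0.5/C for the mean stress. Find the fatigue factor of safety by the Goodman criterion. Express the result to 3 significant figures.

C = D/d = 20.0/4.4 = 4.5455; K_W = (4C−1)/(4C−4)+0.615/C = 1.3468; K_s = 1+0.5/C = 1.1100
F_a = (F_max−F_min)/2 = 83.95 N; F_m = (F_max+F_min)/2 = 129.05 N
τ_a = K_W·8F_aD/(πd³) = 1.3468 × 50.192 = 67.6 MPa
τ_m = K_s·8F_mD/(πd³) = 1.1100 × 77.156 = 85.643 MPa
Goodman: 1/n_f = τ_a/S_se + τ_m/S_su = 67.6/440 + 85.643/1240 = 0.15364 + 0.06907 = 0.2227
n_f = 1/0.2227 = 4.49

4.49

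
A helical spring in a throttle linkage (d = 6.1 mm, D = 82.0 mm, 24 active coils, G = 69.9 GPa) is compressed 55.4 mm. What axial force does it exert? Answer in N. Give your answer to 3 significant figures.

k = Gd⁴/(8D³N_a) = (69.9×10³)(6.1⁴)/(8·82.0³·24) = 0.91423 N/mm
F = k·δ = 0.91423 × 55.4 = 50.648 N

50.6 N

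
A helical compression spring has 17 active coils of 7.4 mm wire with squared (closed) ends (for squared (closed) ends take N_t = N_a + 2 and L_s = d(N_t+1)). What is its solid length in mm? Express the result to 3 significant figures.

148 mm

squared (closed) ends: N_t = N_a + 2 = 17 + 2 = 19
L_s = d·(N_t+1) = 7.4 × 20 = 148 mm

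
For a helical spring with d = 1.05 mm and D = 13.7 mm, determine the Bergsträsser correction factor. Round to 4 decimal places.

C = D/d = 13.7/1.05 = 13.0476
K_B = (4C+2)/(4C−3) = 54.190/49.190 = 1.1016

1.1016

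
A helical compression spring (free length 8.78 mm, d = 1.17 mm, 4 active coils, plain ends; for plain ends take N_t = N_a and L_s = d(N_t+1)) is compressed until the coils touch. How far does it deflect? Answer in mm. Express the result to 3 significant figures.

N_t = 4; L_s = 1.17·5 = 5.85 mm
δ_solid = L₀ − L_s = 8.78 − 5.85 = 2.93 mm

2.93 mm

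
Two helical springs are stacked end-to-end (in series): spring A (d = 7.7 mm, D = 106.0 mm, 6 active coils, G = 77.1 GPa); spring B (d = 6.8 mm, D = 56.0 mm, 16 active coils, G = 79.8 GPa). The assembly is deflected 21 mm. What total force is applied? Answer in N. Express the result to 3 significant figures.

61.3 N

k_A = Gd⁴/(8D³N_a) = (77.1×10³)(7.7⁴)/(8·106.0³·6) = 4.7409 N/mm
k_B = Gd⁴/(8D³N_a) = (79.8×10³)(6.8⁴)/(8·56.0³·16) = 7.5904 N/mm
Series: 1/k_eq = 1/4.7409 + 1/7.5904 = 0.34268; k_eq = 2.9182 N/mm
F = k_eq·δ = 2.9182·21 = 61.282 N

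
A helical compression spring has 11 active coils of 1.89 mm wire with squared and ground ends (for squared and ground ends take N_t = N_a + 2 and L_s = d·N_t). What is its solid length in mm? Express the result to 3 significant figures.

24.6 mm

squared and ground ends: N_t = N_a + 2 = 11 + 2 = 13
L_s = d·N_t = 1.89 × 13 = 24.57 mm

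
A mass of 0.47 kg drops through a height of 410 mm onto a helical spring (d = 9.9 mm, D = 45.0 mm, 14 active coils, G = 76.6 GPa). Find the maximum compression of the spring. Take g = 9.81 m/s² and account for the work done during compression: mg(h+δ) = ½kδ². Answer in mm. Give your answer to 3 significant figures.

k = Gd⁴/(8D³N_a) = (76.6×10³)(9.9⁴)/(8·45.0³·14) = 72.096 N/mm
W = mg = 0.47 × 9.81 = 4.6107 N
½kδ² − Wδ − Wh = 0 → δ = (W + √(W² + 2kWh))/k
δ = (4.6107 + √(21.259 + 272580))/72.096 = (4.6107 + 522.11)/72.096 = 7.3058 mm

7.31 mm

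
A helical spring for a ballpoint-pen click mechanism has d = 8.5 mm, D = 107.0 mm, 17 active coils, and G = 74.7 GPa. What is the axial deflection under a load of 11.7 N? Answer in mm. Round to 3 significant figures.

k = Gd⁴/(8D³N_a) = (74.7×10³)(8.5⁴)/(8·107.0³·17) = 2.3405 N/mm
δ = F/k = 11.7 / 2.3405 = 4.999 mm

5.00 mm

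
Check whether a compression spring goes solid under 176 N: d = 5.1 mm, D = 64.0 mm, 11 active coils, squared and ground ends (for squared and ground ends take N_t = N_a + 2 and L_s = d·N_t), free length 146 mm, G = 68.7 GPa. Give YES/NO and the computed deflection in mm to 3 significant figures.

YES, δ = 87.4 mm

k = Gd⁴/(8D³N_a) = (68.7×10³)(5.1⁴)/(8·64.0³·11) = 2.0147 N/mm
N_t = 13; L_s = 5.1·13 = 66.3 mm; δ_solid = L₀ − L_s = 146 − 66.3 = 79.7 mm
δ = F/k = 176/2.0147 = 87.357 mm
δ ≥ δ_solid → spring goes solid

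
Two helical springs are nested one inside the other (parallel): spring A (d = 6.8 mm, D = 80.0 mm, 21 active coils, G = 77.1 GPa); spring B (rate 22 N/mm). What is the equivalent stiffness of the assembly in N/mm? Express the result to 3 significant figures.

23.9 N/mm

k_A = Gd⁴/(8D³N_a) = (77.1×10³)(6.8⁴)/(8·80.0³·21) = 1.9165 N/mm
Parallel: k_eq = 1.9165 + 22 = 23.917 N/mm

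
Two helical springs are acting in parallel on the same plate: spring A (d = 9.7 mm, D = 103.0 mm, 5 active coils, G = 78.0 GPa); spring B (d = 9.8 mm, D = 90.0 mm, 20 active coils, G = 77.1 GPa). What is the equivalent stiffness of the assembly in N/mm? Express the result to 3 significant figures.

21.9 N/mm

k_A = Gd⁴/(8D³N_a) = (78.0×10³)(9.7⁴)/(8·103.0³·5) = 15.798 N/mm
k_B = Gd⁴/(8D³N_a) = (77.1×10³)(9.8⁴)/(8·90.0³·20) = 6.0969 N/mm
Parallel: k_eq = 15.798 + 6.0969 = 21.895 N/mm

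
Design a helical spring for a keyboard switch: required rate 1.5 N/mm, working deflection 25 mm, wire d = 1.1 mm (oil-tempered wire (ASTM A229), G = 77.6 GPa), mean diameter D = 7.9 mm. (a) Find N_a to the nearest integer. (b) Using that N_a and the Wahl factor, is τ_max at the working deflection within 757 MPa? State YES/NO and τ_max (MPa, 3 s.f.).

N_a = Gd⁴/(8D³k) = (77.6×10³)(1.1⁴)/(8·7.9³·1.5) = 19.2 → N_a = 19
Actual rate k = Gd⁴/(8D³·19) = 1.516 N/mm
Working load F = kδ = 1.516·25 = 37.901 N
C = 7.9/1.1 = 7.1818; K_W = (4C−1)/(4C−4)+0.615/C = 1.2070
τ_max = K_W·8FD/(πd³) = 1.2070·572.84 = 691.4 MPa
τ_max ≤ 757 MPa → acceptable

(a) 19 coils; (b) YES, τ_max = 691 MPa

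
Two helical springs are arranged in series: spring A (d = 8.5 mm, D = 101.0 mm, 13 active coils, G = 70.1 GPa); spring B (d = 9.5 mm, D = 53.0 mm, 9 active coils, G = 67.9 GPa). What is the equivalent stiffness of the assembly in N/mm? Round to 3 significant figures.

k_A = Gd⁴/(8D³N_a) = (70.1×10³)(8.5⁴)/(8·101.0³·13) = 3.415 N/mm
k_B = Gd⁴/(8D³N_a) = (67.9×10³)(9.5⁴)/(8·53.0³·9) = 51.595 N/mm
Series: 1/k_eq = 1/3.415 + 1/51.595 = 0.3122; k_eq = 3.203 N/mm

3.20 N/mm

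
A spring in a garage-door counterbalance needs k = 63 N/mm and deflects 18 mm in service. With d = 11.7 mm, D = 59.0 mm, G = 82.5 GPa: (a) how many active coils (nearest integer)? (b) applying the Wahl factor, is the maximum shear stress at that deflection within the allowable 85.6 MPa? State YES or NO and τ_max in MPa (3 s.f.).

N_a = Gd⁴/(8D³k) = (82.5×10³)(11.7⁴)/(8·59.0³·63) = 14.94 → N_a = 15
Actual rate k = Gd⁴/(8D³·15) = 62.728 N/mm
Working load F = kδ = 62.728·18 = 1129.1 N
C = 59.0/11.7 = 5.0427; K_W = (4C−1)/(4C−4)+0.615/C = 1.3075
τ_max = K_W·8FD/(πd³) = 1.3075·105.92 = 138.48 MPa
τ_max > 85.6 MPa → exceeds allowable

(a) 15 coils; (b) NO, τ_max = 138 MPa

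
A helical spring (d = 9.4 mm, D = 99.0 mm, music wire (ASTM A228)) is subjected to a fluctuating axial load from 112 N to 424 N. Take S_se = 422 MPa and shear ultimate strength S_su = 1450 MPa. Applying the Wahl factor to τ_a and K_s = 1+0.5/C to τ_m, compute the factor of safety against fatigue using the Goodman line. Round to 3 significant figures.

C = D/d = 99.0/9.4 = 10.5319; K_W = (4C−1)/(4C−4)+0.615/C = 1.1371; K_s = 1+0.5/C = 1.0475
F_a = (F_max−F_min)/2 = 156 N; F_m = (F_max+F_min)/2 = 268 N
τ_a = K_W·8F_aD/(πd³) = 1.1371 × 47.35 = 53.84 MPa
τ_m = K_s·8F_mD/(πd³) = 1.0475 × 81.344 = 85.206 MPa
Goodman: 1/n_f = τ_a/S_se + τ_m/S_su = 53.84/422 + 85.206/1450 = 0.12758 + 0.05876 = 0.18635
n_f = 1/0.18635 = 5.366

5.37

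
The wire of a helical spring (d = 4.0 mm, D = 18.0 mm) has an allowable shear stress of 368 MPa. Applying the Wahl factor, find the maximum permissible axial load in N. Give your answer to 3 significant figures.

C = D/d = 18.0/4.0 = 4.5000
K_W = (4C−1)/(4C−4) + 0.615/C = 17.000/14.000 + 0.1367 = 1.3510
τ_max = K·8FD/(πd³) → F_max = τ_allow·πd³/(8DK)
F_max = 368·π·4.0³/(8·18.0·1.3510) = 73991/194.54 = 380.34 N

380 N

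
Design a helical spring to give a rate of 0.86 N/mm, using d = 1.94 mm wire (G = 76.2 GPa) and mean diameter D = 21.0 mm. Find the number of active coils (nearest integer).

17

N_a = Gd⁴/(8D³k) = (76.2×10³ × 1.94⁴)/(8 × 21.0³ × 0.86)
    = 1.07935e+06 / 63715.7 = 16.94 → 17 coils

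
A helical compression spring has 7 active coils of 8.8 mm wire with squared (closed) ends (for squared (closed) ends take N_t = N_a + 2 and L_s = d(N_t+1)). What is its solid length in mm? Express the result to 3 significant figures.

squared (closed) ends: N_t = N_a + 2 = 7 + 2 = 9
L_s = d·(N_t+1) = 8.8 × 10 = 88 mm

88.0 mm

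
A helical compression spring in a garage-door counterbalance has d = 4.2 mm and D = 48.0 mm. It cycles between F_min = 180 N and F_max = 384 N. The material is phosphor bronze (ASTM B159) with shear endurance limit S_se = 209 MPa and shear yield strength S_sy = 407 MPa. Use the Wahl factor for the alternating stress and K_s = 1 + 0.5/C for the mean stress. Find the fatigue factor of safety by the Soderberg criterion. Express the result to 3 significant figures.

C = D/d = 48.0/4.2 = 11.4286; K_W = (4C−1)/(4C−4)+0.615/C = 1.1257; K_s = 1+0.5/C = 1.0437
F_a = (F_max−F_min)/2 = 102 N; F_m = (F_max+F_min)/2 = 282 N
τ_a = K_W·8F_aD/(πd³) = 1.1257 × 168.28 = 189.44 MPa
τ_m = K_s·8F_mD/(πd³) = 1.0437 × 465.25 = 485.6 MPa
Soderberg: 1/n_f = τ_a/S_se + τ_m/S_sy = 189.44/209 + 485.6/407 = 0.90640 + 1.19312 = 2.0995
n_f = 1/2.0995 = 0.4763

0.476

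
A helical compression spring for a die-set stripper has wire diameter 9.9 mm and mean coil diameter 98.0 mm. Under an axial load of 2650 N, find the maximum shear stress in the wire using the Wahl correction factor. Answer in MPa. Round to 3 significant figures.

Spring index C = D/d = 98.0/9.9 = 9.8990
K_W = (4C−1)/(4C−4) + 0.615/C = 38.596/35.596 + 0.0621 = 1.1464
τ₀ = 8FD/(πd³) = 8·2650·98.0/(π·9.9³) = 2.0776e+06/3048.3 = 681.56 MPa
τ_max = K·τ₀ = 1.1464 × 681.56 = 781.35 MPa

781 MPa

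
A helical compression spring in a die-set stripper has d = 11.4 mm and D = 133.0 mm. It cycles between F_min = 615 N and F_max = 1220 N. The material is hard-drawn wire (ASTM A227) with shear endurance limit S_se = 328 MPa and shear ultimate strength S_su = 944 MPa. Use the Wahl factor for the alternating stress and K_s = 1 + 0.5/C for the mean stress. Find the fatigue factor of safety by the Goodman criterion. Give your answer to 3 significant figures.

C = D/d = 133.0/11.4 = 11.6667; K_W = (4C−1)/(4C−4)+0.615/C = 1.1230; K_s = 1+0.5/C = 1.0429
F_a = (F_max−F_min)/2 = 302.5 N; F_m = (F_max+F_min)/2 = 917.5 N
τ_a = K_W·8F_aD/(πd³) = 1.1230 × 69.152 = 77.659 MPa
τ_m = K_s·8F_mD/(πd³) = 1.0429 × 209.74 = 218.73 MPa
Goodman: 1/n_f = τ_a/S_se + τ_m/S_su = 77.659/328 + 218.73/944 = 0.23677 + 0.23171 = 0.46847
n_f = 1/0.46847 = 2.135

2.13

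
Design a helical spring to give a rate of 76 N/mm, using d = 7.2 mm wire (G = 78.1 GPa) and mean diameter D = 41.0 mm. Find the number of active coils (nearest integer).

5

N_a = Gd⁴/(8D³k) = (78.1×10³ × 7.2⁴)/(8 × 41.0³ × 76)
    = 2.09885e+08 / 4.1904e+07 = 5.009 → 5 coils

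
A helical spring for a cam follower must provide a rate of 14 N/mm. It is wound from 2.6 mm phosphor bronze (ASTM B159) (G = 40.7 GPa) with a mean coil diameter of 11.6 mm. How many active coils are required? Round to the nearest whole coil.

N_a = Gd⁴/(8D³k) = (40.7×10³ × 2.6⁴)/(8 × 11.6³ × 14)
    = 1.85989e+06 / 174820 = 10.64 → 11 coils

11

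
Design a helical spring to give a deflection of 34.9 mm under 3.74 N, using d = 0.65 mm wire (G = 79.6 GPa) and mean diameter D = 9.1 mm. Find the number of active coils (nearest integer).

Required rate k = F/δ = 3.74/34.9 = 0.10716 N/mm
N_a = Gd⁴/(8D³k) = (79.6×10³ × 0.65⁴)/(8 × 9.1³ × 0.10716)
    = 14209.1 / 646.041 = 21.99 → 22 coils

22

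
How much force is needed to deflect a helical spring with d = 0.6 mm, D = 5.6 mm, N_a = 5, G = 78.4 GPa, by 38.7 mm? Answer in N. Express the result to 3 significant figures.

k = Gd⁴/(8D³N_a) = (78.4×10³)(0.6⁴)/(8·5.6³·5) = 1.4464 N/mm
F = k·δ = 1.4464 × 38.7 = 55.977 N

56.0 N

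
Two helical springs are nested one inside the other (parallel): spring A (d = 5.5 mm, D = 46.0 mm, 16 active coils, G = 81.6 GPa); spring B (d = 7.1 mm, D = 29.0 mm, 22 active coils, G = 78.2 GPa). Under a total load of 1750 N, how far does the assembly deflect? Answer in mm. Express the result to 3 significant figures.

33.5 mm

k_A = Gd⁴/(8D³N_a) = (81.6×10³)(5.5⁴)/(8·46.0³·16) = 5.9932 N/mm
k_B = Gd⁴/(8D³N_a) = (78.2×10³)(7.1⁴)/(8·29.0³·22) = 46.295 N/mm
Parallel: k_eq = 5.9932 + 46.295 = 52.288 N/mm
δ = F/k_eq = 1750/52.288 = 33.468 mm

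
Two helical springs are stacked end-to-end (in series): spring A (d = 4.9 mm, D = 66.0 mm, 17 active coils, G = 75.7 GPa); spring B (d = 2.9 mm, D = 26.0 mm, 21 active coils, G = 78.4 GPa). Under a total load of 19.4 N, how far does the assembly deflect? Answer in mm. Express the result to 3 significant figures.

k_A = Gd⁴/(8D³N_a) = (75.7×10³)(4.9⁴)/(8·66.0³·17) = 1.1161 N/mm
k_B = Gd⁴/(8D³N_a) = (78.4×10³)(2.9⁴)/(8·26.0³·21) = 1.8779 N/mm
Series: 1/k_eq = 1/1.1161 + 1/1.8779 = 1.4285; k_eq = 0.70005 N/mm
δ = F/k_eq = 19.4/0.70005 = 27.712 mm

27.7 mm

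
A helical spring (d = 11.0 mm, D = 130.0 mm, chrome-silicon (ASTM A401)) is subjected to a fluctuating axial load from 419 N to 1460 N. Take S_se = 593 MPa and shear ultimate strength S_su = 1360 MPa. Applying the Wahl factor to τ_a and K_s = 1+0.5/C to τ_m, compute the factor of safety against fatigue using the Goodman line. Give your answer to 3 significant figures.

2.36

C = D/d = 130.0/11.0 = 11.8182; K_W = (4C−1)/(4C−4)+0.615/C = 1.1214; K_s = 1+0.5/C = 1.0423
F_a = (F_max−F_min)/2 = 520.5 N; F_m = (F_max+F_min)/2 = 939.5 N
τ_a = K_W·8F_aD/(πd³) = 1.1214 × 129.46 = 145.17 MPa
τ_m = K_s·8F_mD/(πd³) = 1.0423 × 233.67 = 243.56 MPa
Goodman: 1/n_f = τ_a/S_se + τ_m/S_su = 145.17/593 + 243.56/1360 = 0.24480 + 0.17909 = 0.42389
n_f = 1/0.42389 = 2.359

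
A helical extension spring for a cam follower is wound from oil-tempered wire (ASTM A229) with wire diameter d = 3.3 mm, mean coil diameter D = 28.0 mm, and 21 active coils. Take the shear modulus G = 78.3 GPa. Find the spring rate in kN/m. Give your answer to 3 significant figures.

k = Gd⁴/(8D³N_a) = (78.3×10³ × 3.3⁴) / (8 × 28.0³ × 21)
  = 9.28576e+06 / 3.68794e+06 = 2.5179 N/mm

2.52 kN/m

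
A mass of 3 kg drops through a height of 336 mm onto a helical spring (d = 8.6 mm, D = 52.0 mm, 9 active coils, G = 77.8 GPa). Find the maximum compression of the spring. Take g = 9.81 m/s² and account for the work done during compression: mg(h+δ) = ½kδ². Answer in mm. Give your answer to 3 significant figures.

k = Gd⁴/(8D³N_a) = (77.8×10³)(8.6⁴)/(8·52.0³·9) = 42.037 N/mm
W = mg = 3 × 9.81 = 29.43 N
½kδ² − Wδ − Wh = 0 → δ = (W + √(W² + 2kWh))/k
δ = (29.43 + √(866.12 + 831362))/42.037 = (29.43 + 912.27)/42.037 = 22.402 mm

22.4 mm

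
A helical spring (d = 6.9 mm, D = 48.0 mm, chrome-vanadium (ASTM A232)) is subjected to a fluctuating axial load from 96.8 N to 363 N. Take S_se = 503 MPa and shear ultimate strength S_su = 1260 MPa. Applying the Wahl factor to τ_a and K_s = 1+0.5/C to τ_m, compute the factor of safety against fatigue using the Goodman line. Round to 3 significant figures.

5.20

C = D/d = 48.0/6.9 = 6.9565; K_W = (4C−1)/(4C−4)+0.615/C = 1.2143; K_s = 1+0.5/C = 1.0719
F_a = (F_max−F_min)/2 = 133.1 N; F_m = (F_max+F_min)/2 = 229.9 N
τ_a = K_W·8F_aD/(πd³) = 1.2143 × 49.524 = 60.137 MPa
τ_m = K_s·8F_mD/(πd³) = 1.0719 × 85.541 = 91.689 MPa
Goodman: 1/n_f = τ_a/S_se + τ_m/S_su = 60.137/503 + 91.689/1260 = 0.11956 + 0.07277 = 0.19233
n_f = 1/0.19233 = 5.199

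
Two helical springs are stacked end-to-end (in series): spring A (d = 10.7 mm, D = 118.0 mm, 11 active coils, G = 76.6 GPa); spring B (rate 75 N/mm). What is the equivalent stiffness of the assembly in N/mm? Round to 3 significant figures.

6.36 N/mm

k_A = Gd⁴/(8D³N_a) = (76.6×10³)(10.7⁴)/(8·118.0³·11) = 6.9444 N/mm
Series: 1/k_eq = 1/6.9444 + 1/75 = 0.15733; k_eq = 6.3559 N/mm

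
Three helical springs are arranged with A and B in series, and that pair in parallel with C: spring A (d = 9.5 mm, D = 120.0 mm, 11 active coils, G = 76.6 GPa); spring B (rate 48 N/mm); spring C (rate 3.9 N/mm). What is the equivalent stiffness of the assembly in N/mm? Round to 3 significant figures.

k_A = Gd⁴/(8D³N_a) = (76.6×10³)(9.5⁴)/(8·120.0³·11) = 4.103 N/mm
Springs A,B series: k_AB = 1/(1/4.103+1/48) = 3.7799 N/mm; parallel with C: k_eq = 3.7799+3.9 = 7.6799 N/mm

7.68 N/mm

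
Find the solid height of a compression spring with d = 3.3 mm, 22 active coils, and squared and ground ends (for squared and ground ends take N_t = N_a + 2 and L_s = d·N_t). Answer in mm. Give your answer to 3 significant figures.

79.2 mm

squared and ground ends: N_t = N_a + 2 = 22 + 2 = 24
L_s = d·N_t = 3.3 × 24 = 79.2 mm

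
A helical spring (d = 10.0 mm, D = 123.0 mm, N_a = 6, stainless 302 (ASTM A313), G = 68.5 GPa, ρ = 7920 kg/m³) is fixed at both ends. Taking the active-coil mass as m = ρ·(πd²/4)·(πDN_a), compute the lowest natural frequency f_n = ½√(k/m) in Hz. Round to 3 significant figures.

36.5 Hz

k = Gd⁴/(8D³N_a) = (68.5×10³)(10.0⁴)/(8·123.0³·6) = 7.6689 N/mm = 7668.9 N/m
Wire length L = πDN_a = π·123.0·6 = 2318.5 mm
m = ρ·(πd²/4)·L = 7920 × 78.54×10⁻⁶ m² × 2.3185 m = 1.4422 kg
f_n = ½√(k/m) = 0.5·√(7668.9/1.4422) = 0.5·√(5317.6) = 36.461 Hz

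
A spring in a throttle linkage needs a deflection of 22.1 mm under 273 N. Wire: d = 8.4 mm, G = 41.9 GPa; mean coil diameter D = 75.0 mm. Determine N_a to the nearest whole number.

Required rate k = F/δ = 273/22.1 = 12.353 N/mm
N_a = Gd⁴/(8D³k) = (41.9×10³ × 8.4⁴)/(8 × 75.0³ × 12.353)
    = 2.08608e+08 / 4.16912e+07 = 5.004 → 5 coils

5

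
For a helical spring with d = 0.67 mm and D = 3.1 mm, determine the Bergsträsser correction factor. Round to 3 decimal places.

C = D/d = 3.1/0.67 = 4.6269
K_B = (4C+2)/(4C−3) = 20.507/15.507 = 1.3224

1.322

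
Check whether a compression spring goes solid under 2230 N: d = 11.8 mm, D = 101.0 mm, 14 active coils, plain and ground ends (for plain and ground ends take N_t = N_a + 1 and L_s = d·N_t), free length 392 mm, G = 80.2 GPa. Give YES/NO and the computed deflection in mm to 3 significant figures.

NO, δ = 165 mm

k = Gd⁴/(8D³N_a) = (80.2×10³)(11.8⁴)/(8·101.0³·14) = 13.475 N/mm
N_t = 15; L_s = 11.8·15 = 177 mm; δ_solid = L₀ − L_s = 392 − 177 = 215 mm
δ = F/k = 2230/13.475 = 165.49 mm
δ < δ_solid → spring does not go solid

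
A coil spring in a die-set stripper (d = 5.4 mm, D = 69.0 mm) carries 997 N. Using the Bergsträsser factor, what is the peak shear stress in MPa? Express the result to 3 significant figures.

Spring index C = D/d = 69.0/5.4 = 12.7778
K_B = (4C+2)/(4C−3) = 53.111/48.111 = 1.1039
τ₀ = 8FD/(πd³) = 8·997·69.0/(π·5.4³) = 550344/494.69 = 1112.5 MPa
τ_max = K·τ₀ = 1.1039 × 1112.5 = 1228.1 MPa

1230 MPa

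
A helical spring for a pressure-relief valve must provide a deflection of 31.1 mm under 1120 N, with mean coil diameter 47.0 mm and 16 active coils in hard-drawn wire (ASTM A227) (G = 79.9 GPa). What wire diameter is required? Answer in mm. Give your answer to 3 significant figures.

Required rate k = F/δ = 1120/31.1 = 36.013 N/mm
d = (8D³N_a·k / G)^(1/4) = (8·47.0³·16·36.013 / (79.9×10³))^0.25
  = (5989.8)^0.25 = 8.7974 mm

8.80 mm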